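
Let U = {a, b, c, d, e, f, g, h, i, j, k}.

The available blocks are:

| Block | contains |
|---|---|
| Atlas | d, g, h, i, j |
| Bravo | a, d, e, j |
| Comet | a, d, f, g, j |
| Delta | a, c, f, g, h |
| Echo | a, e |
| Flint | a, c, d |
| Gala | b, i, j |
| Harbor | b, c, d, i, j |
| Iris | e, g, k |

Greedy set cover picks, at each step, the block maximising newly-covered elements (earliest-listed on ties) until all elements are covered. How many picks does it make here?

Greedy: pick Atlas (covers 5 new) → pick Delta (covers 3 new) → pick Iris (covers 2 new) → pick Gala (covers 1 new). Total picks: 4.
(The true minimum cover uses only 3 blocks, so greedy is not optimal here.)

4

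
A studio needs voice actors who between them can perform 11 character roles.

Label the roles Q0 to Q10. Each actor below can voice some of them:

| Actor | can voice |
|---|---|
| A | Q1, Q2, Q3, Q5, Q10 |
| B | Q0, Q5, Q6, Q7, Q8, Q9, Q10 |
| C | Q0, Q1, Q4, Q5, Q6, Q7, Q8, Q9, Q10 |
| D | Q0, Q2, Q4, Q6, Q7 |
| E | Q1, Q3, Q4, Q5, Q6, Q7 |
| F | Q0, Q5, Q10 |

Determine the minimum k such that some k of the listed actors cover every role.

2

A and C together: A ∪ C = {Q0, Q1, Q2, Q3, Q4, Q5, Q6, Q7, Q8, Q9, Q10} — every role is covered.
No single actor has all 11 roles (the largest, C, has 9), so 2 is optimal.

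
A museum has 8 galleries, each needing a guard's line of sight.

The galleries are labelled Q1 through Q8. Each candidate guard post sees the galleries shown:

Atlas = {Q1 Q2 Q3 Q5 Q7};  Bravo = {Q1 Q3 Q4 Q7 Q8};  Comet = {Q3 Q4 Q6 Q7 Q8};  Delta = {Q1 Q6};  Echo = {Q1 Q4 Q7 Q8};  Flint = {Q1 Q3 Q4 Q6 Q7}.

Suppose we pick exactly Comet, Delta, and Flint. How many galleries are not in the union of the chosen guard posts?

Union of Comet, Delta, Flint = {Q1, Q3, Q4, Q6, Q7, Q8}.
Not covered: Q2, Q5 — 2 galleries.

2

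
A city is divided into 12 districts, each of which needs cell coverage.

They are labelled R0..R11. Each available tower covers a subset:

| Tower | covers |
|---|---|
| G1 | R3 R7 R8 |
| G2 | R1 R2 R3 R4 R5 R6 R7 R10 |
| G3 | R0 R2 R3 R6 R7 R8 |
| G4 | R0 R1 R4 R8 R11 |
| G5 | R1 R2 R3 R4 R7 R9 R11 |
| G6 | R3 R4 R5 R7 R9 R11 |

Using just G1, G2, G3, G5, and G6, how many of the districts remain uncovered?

0

Union of G1, G2, G3, G5, G6 = {R0, R1, R2, R3, R4, R5, R6, R7, R8, R9, R10, R11} — that's every district, so 0 are uncovered.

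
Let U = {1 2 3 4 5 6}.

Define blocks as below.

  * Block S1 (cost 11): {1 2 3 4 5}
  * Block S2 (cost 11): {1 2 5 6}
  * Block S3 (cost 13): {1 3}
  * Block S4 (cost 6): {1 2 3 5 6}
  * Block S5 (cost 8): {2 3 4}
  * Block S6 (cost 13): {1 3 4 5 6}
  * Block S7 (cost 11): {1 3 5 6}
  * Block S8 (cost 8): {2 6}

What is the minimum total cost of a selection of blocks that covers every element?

14

S4, S5 together cover every element (S4 ∪ S5 = {1, 2, 3, 4, 5, 6}); total cost 6 + 8 = 14.
No covering selection has total cost below 14.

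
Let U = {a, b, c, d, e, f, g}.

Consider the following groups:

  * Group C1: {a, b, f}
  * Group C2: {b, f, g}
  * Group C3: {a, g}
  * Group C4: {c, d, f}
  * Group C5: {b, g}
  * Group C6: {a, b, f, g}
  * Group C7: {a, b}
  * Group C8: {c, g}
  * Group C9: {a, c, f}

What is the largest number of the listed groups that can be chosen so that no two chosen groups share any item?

C3, C4 are pairwise disjoint (C3={a,g}; C4={c,d,f}).
Every remaining group overlaps one of these, and no 3 of the listed groups are pairwise disjoint, so 2 is the maximum.

2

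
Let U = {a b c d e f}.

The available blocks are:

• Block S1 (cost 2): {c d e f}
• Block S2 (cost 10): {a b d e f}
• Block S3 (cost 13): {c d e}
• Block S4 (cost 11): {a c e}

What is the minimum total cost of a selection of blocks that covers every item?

S1, S2 together cover every item (S1 ∪ S2 = {a, b, c, d, e, f}); total cost 2 + 10 = 12.
No covering selection has total cost below 12.

12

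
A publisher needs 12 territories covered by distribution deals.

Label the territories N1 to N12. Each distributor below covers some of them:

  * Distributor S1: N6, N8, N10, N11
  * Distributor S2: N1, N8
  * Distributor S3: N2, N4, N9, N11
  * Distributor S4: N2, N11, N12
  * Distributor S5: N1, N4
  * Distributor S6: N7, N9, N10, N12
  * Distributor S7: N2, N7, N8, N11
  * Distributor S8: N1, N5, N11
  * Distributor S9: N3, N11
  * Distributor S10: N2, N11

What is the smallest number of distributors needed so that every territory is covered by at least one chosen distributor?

5

Take {S1, S3, S6, S8, S9}. Their union is {N1, N2, N3, N4, N5, N6, N7, N8, N9, N10, N11, N12}, which is all 12 territories.
No 4 of the 10 distributors cover everything (all 210 combinations miss at least one territory), so 5 is optimal.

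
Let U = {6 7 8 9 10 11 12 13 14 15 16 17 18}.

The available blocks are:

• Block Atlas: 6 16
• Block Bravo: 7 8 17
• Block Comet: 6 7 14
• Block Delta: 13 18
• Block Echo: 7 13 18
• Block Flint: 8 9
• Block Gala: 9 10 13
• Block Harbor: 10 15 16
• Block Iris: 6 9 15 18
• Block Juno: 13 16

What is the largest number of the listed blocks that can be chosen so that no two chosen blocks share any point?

Comet, Delta, Flint, Harbor are pairwise disjoint (Comet={6,7,14}; Delta={13,18}; Flint={8,9}; Harbor={10,15,16}).
Every remaining block overlaps one of these, and no 5 of the listed blocks are pairwise disjoint, so 4 is the maximum.

4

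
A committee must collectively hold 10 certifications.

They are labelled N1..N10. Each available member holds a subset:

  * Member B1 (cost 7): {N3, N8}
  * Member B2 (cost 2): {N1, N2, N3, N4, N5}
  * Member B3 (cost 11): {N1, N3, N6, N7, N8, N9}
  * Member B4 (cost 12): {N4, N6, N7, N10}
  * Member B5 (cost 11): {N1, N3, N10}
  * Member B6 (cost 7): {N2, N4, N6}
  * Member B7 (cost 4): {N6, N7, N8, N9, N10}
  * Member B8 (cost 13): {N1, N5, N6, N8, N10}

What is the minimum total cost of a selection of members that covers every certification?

B2, B7 together cover every certification (B2 ∪ B7 = {N1, N2, N3, N4, N5, N6, N7, N8, N9, N10}); total cost 2 + 4 = 6.
No covering selection has total cost below 6.

6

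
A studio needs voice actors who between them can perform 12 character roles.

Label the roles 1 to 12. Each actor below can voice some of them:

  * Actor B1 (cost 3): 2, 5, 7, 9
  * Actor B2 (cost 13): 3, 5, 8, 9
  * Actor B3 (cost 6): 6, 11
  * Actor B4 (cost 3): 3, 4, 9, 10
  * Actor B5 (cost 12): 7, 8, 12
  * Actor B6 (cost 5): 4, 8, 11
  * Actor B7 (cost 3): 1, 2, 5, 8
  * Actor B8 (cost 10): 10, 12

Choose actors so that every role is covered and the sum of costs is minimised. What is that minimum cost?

B3, B4, B5, B7 together cover every role (B3 ∪ B4 ∪ B5 ∪ B7 = {1, 2, 3, 4, 5, 6, 7, 8, 9, 10, 11, 12}); total cost 6 + 3 + 12 + 3 = 24.
The greedy pick B1, B4, B7, B3, B8 costs 25; no covering selection beats 24.

24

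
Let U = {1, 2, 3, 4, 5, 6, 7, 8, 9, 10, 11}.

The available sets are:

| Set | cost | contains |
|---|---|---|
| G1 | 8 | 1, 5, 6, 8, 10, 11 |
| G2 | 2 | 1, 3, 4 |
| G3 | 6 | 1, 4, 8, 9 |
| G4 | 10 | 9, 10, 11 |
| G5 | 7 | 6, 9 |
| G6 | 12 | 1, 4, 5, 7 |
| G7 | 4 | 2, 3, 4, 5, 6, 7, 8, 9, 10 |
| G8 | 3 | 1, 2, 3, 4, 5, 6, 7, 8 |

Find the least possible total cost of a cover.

12

G1, G7 together cover every element (G1 ∪ G7 = {1, 2, 3, 4, 5, 6, 7, 8, 9, 10, 11}); total cost 8 + 4 = 12.
The greedy pick G8, G7, G1 costs 15; no covering selection beats 12.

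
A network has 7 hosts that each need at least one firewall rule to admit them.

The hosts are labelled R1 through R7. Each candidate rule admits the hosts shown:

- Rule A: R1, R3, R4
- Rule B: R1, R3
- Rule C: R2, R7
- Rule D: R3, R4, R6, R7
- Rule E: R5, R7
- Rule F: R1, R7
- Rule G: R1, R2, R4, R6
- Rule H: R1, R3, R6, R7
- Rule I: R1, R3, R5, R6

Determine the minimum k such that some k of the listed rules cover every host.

3

Take {G, H, I}. Their union is {R1, R2, R3, R4, R5, R6, R7}, which is all 7 hosts.
No 2 of the 9 rules cover everything (all 36 combinations miss at least one host), so 3 is optimal.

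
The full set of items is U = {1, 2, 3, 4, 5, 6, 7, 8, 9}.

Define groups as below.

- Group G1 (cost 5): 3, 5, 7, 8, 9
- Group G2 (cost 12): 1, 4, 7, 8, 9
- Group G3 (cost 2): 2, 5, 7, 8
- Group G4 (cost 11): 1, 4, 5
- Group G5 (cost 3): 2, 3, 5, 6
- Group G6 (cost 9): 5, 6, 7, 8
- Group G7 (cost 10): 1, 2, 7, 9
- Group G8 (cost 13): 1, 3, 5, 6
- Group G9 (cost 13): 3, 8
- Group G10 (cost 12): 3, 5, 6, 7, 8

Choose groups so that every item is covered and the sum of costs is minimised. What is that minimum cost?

15

G2, G5 together cover every item (G2 ∪ G5 = {1, 2, 3, 4, 5, 6, 7, 8, 9}); total cost 12 + 3 = 15.
The greedy pick G3, G5, G2 costs 17; no covering selection beats 15.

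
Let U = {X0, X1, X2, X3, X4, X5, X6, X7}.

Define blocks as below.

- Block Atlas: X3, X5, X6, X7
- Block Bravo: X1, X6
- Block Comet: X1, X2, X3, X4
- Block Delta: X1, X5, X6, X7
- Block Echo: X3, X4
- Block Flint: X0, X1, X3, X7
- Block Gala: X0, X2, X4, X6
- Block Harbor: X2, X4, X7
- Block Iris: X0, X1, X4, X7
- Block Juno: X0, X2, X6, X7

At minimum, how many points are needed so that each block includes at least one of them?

H = {X1, X2, X3} meets every block (each contains at least one member of H), and |H| = 3.
No choice of 2 points meets every block, so 3 is the minimum.

3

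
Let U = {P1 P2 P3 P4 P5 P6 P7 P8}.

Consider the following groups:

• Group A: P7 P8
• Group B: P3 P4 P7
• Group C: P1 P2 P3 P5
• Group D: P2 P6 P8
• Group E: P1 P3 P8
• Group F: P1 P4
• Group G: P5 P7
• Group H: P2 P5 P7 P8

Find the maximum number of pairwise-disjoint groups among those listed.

D, F, G are pairwise disjoint (D={P2,P6,P8}; F={P1,P4}; G={P5,P7}).
Every remaining group overlaps one of these, and no 4 of the listed groups are pairwise disjoint, so 3 is the maximum.

3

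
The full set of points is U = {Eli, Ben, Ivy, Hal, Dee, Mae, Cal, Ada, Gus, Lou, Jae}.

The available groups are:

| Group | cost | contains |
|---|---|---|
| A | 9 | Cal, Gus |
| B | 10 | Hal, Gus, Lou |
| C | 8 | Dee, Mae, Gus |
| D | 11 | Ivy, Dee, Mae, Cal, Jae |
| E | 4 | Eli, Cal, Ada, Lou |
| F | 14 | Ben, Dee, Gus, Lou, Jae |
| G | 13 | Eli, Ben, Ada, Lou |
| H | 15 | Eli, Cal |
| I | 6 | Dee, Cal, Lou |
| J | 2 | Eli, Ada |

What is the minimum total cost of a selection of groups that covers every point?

34

B, D, G together cover every point (B ∪ D ∪ G = {Eli, Ben, Ivy, Hal, Dee, Mae, Cal, Ada, Gus, Lou, Jae}); total cost 10 + 11 + 13 = 34.
The greedy pick E, C, D, B, G costs 46; no covering selection beats 34.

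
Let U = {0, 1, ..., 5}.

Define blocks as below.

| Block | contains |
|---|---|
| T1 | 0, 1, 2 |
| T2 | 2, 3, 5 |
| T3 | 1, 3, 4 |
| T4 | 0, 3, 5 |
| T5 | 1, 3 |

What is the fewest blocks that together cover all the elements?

T2 and T3 and T4 together: T2 ∪ T3 ∪ T4 = {0, 1, 2, 3, 4, 5} — every element is covered.
Only T3 contains 4, so T3 is forced; the remaining 3 elements need at least 2 more blocks (each remaining block adds at most 2) — so at least 3 blocks are needed, and 3 is optimal.

3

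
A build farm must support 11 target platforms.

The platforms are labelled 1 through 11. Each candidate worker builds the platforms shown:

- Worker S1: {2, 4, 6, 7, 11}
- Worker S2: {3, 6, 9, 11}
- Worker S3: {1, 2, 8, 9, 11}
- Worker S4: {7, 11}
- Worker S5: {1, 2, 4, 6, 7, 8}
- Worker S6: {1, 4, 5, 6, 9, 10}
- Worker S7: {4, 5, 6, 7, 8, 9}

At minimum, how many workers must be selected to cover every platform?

Take {S2, S5, S6}. Their union is {1, 2, 3, 4, 5, 6, 7, 8, 9, 10, 11}, which is all 11 platforms.
Only S2 contains 3, so S2 is forced; the remaining 7 platforms need at least 2 more workers (each remaining worker adds at most 5) — so at least 3 workers are needed, and 3 is optimal.

3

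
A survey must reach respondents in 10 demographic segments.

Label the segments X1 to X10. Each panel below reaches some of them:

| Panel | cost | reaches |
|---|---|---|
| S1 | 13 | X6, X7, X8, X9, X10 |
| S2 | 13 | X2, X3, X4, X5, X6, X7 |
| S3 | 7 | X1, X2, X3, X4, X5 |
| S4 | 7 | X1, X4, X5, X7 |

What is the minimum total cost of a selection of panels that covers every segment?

20

S1, S3 together cover every segment (S1 ∪ S3 = {X1, X2, X3, X4, X5, X6, X7, X8, X9, X10}); total cost 13 + 7 = 20.
No covering selection has total cost below 20.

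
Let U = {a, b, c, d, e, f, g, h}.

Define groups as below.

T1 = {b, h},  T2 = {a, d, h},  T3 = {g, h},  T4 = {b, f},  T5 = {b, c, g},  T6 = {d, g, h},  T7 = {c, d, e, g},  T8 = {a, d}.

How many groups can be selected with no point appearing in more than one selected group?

T3, T4, T8 are pairwise disjoint (T3={g,h}; T4={b,f}; T8={a,d}).
Every remaining group overlaps one of these, and no 4 of the listed groups are pairwise disjoint, so 3 is the maximum.

3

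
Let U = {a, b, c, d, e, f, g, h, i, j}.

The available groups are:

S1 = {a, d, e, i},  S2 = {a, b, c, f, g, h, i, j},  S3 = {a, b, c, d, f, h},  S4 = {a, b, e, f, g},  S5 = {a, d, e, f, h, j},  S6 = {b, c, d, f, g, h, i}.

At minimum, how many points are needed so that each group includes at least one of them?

2

T = {d, f} meets every group (each contains at least one member of T), and |T| = 2.
No single point lies in every group, so at least 2 are needed and 2 is optimal.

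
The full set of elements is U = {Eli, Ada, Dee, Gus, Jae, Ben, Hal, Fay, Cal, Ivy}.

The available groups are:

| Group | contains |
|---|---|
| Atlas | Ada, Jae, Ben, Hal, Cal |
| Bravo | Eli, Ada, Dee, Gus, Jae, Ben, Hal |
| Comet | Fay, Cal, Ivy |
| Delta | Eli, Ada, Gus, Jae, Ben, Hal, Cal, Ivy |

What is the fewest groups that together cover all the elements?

Bravo and Comet cover everything between them: the union {Eli, Ada, Dee, Gus, Jae, Ben, Hal, Fay, Cal, Ivy} is all of U.
No single group has all 10 elements (the largest, Delta, has 8), so 2 is optimal.

2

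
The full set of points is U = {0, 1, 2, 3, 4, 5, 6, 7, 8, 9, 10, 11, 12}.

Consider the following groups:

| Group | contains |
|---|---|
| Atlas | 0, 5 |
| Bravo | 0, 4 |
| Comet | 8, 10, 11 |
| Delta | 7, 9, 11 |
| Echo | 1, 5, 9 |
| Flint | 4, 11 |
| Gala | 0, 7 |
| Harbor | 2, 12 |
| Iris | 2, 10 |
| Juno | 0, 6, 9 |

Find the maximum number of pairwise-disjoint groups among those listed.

4

Comet, Echo, Gala, Harbor are pairwise disjoint (Comet={8,10,11}; Echo={1,5,9}; Gala={0,7}; Harbor={2,12}).
Every remaining group overlaps one of these, and no 5 of the listed groups are pairwise disjoint, so 4 is the maximum.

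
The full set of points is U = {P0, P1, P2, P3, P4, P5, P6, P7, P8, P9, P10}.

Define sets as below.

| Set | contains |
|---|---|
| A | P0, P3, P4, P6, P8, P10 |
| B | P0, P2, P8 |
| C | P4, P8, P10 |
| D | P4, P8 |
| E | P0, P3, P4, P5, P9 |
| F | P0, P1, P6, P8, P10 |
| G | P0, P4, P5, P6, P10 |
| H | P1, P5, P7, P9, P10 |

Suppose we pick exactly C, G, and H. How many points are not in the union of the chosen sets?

2

Union of C, G, H = {P0, P1, P4, P5, P6, P7, P8, P9, P10}.
Not covered: P2, P3 — 2 points.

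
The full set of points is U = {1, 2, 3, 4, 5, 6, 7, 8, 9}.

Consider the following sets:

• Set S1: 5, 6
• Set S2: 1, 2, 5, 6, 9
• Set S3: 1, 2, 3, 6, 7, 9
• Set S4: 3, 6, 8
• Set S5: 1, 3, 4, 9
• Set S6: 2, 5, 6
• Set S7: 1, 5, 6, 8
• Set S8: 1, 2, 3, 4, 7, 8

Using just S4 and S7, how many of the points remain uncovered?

4

Union of S4, S7 = {1, 3, 5, 6, 8}.
Not covered: 2, 4, 7, 9 — 4 points.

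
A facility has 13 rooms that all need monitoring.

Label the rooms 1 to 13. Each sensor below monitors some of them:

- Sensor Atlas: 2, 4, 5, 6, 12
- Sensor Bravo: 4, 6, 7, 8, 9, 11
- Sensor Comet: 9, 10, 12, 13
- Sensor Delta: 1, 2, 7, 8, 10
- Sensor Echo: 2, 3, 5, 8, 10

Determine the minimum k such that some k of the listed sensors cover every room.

Take {Bravo, Comet, Delta, Echo}. Their union is {1, 2, 3, 4, 5, 6, 7, 8, 9, 10, 11, 12, 13}, which is all 13 rooms.
No 3 of the 5 sensors cover everything (all 10 combinations miss at least one room), so 4 is optimal.

4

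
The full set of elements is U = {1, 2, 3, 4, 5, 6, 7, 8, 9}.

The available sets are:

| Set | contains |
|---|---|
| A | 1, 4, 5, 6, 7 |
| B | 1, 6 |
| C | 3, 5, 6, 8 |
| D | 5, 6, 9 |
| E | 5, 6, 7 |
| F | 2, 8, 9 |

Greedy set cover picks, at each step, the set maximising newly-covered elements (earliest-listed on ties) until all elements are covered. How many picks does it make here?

Greedy: pick A (covers 5 new) → pick F (covers 3 new) → pick C (covers 1 new). Total picks: 3.

3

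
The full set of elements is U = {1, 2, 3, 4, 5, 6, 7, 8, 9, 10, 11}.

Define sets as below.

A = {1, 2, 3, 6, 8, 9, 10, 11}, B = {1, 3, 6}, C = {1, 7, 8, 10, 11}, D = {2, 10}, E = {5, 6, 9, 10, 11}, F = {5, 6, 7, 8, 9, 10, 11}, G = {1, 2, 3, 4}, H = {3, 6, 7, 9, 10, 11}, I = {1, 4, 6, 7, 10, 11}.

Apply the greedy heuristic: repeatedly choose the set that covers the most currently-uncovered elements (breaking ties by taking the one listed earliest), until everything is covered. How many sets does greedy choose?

3

Greedy: pick A (covers 8 new) → pick F (covers 2 new) → pick G (covers 1 new). Total picks: 3.
(The true minimum cover uses only 2 sets, so greedy is not optimal here.)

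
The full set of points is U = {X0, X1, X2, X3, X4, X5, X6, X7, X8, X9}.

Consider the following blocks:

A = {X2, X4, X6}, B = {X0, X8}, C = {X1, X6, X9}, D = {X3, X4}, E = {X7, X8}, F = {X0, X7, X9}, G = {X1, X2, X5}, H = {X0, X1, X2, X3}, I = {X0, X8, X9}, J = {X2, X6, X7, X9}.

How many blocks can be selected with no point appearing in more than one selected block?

D, F, G are pairwise disjoint (D={X3,X4}; F={X0,X7,X9}; G={X1,X2,X5}).
Every remaining block overlaps one of these, and no 4 of the listed blocks are pairwise disjoint, so 3 is the maximum.

3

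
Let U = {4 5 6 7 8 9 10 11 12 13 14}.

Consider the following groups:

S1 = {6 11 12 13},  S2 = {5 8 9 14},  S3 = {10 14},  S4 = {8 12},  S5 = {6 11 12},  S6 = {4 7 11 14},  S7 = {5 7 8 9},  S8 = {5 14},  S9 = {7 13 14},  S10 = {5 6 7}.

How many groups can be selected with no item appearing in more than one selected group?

S3, S4, S10 are pairwise disjoint (S3={10,14}; S4={8,12}; S10={5,6,7}).
Every remaining group overlaps one of these, and no 4 of the listed groups are pairwise disjoint, so 3 is the maximum.

3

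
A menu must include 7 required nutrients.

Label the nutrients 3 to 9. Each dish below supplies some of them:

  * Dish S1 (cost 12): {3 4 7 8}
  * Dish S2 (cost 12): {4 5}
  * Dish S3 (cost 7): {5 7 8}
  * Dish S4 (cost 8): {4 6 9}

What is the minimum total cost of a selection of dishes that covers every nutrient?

S1, S3, S4 together cover every nutrient (S1 ∪ S3 ∪ S4 = {3, 4, 5, 6, 7, 8, 9}); total cost 12 + 7 + 8 = 27.
No covering selection has total cost below 27.

27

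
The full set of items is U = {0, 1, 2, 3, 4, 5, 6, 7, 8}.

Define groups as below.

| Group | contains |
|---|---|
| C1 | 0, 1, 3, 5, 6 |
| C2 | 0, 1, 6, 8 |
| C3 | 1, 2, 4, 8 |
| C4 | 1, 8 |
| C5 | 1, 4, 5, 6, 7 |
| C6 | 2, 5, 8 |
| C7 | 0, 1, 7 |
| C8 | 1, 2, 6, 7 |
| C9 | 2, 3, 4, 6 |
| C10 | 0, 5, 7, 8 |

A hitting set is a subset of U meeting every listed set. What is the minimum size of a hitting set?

Take H = {1, 2, 8}. Each listed group contains at least one of these, so H is a hitting set of size 3.
No choice of 2 items meets every group, so 3 is the minimum.

3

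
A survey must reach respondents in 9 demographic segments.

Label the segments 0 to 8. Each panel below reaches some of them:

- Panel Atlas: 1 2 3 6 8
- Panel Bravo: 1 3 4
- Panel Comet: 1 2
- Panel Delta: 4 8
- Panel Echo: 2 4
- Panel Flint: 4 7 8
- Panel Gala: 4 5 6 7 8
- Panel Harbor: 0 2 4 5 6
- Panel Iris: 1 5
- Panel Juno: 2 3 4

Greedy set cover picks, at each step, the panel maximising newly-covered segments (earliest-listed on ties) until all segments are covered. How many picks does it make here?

3

Greedy: pick Atlas (covers 5 new) → pick Gala (covers 3 new) → pick Harbor (covers 1 new). Total picks: 3.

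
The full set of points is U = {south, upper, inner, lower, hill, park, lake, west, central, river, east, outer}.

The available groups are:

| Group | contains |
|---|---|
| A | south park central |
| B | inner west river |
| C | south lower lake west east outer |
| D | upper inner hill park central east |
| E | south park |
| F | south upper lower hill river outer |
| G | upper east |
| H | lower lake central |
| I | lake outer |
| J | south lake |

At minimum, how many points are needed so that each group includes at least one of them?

4

Take T = {south, upper, inner, lake}. Each listed group contains at least one of these, so T is a hitting set of size 4.
The groups A, B, G, I are pairwise disjoint, so any hitting set needs a separate point for each — at least 4. Hence 4 is optimal.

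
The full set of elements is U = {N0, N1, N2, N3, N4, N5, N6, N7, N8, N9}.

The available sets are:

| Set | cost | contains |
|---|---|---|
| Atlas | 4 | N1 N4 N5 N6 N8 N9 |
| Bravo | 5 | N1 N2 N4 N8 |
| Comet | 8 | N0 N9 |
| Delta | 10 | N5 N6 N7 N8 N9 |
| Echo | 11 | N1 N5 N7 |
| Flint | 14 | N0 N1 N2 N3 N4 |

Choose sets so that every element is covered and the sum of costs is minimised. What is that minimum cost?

24

Delta, Flint together cover every element (Delta ∪ Flint = {N0, N1, N2, N3, N4, N5, N6, N7, N8, N9}); total cost 10 + 14 = 24.
The greedy pick Atlas, Flint, Delta costs 28; no covering selection beats 24.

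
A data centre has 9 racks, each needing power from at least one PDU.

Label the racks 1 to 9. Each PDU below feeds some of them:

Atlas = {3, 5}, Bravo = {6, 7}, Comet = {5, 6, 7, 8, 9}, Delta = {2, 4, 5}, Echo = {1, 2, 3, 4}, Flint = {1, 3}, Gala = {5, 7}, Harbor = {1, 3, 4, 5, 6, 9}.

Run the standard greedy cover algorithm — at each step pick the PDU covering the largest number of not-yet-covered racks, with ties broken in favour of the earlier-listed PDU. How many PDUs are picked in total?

Greedy: pick Harbor (covers 6 new) → pick Comet (covers 2 new) → pick Delta (covers 1 new). Total picks: 3.
(The true minimum cover uses only 2 PDUs, so greedy is not optimal here.)

3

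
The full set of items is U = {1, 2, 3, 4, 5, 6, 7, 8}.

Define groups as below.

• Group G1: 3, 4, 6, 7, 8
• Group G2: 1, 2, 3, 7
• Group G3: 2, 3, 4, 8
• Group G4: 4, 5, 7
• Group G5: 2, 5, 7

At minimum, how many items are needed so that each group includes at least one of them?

2

Take H = {7, 8}. Each listed group contains at least one of these, so H is a hitting set of size 2.
No single item lies in every group, so at least 2 are needed and 2 is optimal.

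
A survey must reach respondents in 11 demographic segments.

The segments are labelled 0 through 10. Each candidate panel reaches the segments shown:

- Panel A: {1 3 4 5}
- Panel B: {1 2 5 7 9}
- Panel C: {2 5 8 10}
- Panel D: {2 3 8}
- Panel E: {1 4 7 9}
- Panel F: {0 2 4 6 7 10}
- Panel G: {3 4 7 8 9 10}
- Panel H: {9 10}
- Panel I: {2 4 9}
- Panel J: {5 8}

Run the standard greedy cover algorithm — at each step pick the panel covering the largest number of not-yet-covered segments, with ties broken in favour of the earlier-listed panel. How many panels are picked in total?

Greedy: pick F (covers 6 new) → pick A (covers 3 new) → pick G (covers 2 new). Total picks: 3.

3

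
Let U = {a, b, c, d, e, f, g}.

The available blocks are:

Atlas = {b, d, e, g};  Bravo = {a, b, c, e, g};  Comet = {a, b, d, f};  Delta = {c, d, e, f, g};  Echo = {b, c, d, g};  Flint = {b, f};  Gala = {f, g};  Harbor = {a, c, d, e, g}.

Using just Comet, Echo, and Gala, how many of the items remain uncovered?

Union of Comet, Echo, Gala = {a, b, c, d, f, g}.
Not covered: e — 1 item.

1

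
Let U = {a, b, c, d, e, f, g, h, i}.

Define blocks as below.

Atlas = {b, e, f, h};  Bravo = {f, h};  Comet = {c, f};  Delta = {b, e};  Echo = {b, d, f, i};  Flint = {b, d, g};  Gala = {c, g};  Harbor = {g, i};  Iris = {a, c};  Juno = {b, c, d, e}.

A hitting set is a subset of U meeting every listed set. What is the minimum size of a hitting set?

T = {b, c, g, h} meets every block (each contains at least one member of T), and |T| = 4.
The blocks Bravo, Delta, Harbor, Iris are pairwise disjoint, so any hitting set needs a separate point for each — at least 4. Hence 4 is optimal.

4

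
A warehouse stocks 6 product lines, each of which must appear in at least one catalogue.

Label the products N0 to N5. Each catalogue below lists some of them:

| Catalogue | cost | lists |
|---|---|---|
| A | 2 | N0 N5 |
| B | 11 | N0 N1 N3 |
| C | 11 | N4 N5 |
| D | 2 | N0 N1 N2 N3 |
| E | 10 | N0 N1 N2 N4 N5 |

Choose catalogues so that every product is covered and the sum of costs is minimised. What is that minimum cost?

12

D, E together cover every product (D ∪ E = {N0, N1, N2, N3, N4, N5}); total cost 2 + 10 = 12.
The greedy pick D, A, E costs 14; no covering selection beats 12.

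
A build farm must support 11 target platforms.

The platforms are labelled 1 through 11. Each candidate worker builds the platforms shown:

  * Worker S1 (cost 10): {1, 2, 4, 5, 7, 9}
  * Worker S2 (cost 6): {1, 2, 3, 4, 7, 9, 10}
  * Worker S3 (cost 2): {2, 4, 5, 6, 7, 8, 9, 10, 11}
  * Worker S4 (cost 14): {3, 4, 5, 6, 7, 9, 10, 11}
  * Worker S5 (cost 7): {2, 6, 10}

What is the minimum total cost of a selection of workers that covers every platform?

S2, S3 together cover every platform (S2 ∪ S3 = {1, 2, 3, 4, 5, 6, 7, 8, 9, 10, 11}); total cost 6 + 2 = 8.
No covering selection has total cost below 8.

8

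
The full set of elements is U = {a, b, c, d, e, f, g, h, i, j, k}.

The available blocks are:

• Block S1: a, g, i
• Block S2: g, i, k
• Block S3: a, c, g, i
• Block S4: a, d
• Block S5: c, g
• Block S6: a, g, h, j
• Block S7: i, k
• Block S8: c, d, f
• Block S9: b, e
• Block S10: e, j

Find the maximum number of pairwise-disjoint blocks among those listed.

S4, S5, S7, S9 are pairwise disjoint (S4={a,d}; S5={c,g}; S7={i,k}; S9={b,e}).
Every remaining block overlaps one of these, and no 5 of the listed blocks are pairwise disjoint, so 4 is the maximum.

4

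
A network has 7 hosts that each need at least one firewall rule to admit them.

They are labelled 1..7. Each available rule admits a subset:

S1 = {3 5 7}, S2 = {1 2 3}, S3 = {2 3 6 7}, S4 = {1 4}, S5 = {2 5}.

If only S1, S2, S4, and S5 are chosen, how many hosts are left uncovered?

1

Union of S1, S2, S4, S5 = {1, 2, 3, 4, 5, 7}.
Not covered: 6 — 1 host.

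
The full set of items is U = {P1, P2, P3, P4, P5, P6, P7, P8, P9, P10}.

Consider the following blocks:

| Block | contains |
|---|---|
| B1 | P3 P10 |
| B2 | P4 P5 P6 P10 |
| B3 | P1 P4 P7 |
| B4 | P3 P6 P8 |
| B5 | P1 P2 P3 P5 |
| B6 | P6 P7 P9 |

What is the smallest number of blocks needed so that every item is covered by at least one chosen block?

4

B2, B4, B5, and B6 cover everything between them: the union {P1, P2, P3, P4, P5, P6, P7, P8, P9, P10} is all of U.
Only B4 contains P8, so B4 is forced; the remaining 7 items need at least 3 more blocks (each remaining block adds at most 3) — so at least 4 blocks are needed, and 4 is optimal.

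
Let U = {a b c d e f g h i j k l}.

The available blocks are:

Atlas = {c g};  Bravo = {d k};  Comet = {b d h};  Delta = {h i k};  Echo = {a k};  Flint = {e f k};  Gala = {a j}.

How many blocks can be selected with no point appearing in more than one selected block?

Atlas, Comet, Flint, Gala are pairwise disjoint (Atlas={c,g}; Comet={b,d,h}; Flint={e,f,k}; Gala={a,j}).
Every remaining block overlaps one of these, and no 5 of the listed blocks are pairwise disjoint, so 4 is the maximum.

4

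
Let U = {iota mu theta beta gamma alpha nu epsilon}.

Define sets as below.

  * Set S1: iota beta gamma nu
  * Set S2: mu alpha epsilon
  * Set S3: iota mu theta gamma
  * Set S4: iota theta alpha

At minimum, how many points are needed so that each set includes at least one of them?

2

Take H = {gamma, alpha}. Each listed set contains at least one of these, so H is a hitting set of size 2.
The sets S1, S2 are pairwise disjoint, so any hitting set needs a separate point for each — at least 2. Hence 2 is optimal.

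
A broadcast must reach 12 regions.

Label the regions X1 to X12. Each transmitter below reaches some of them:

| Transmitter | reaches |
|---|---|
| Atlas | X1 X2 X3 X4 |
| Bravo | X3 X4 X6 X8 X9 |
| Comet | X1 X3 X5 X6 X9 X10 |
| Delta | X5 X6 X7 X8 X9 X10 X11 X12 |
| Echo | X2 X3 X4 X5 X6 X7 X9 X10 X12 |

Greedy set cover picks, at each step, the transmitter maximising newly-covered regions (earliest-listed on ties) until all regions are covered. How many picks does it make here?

Greedy: pick Echo (covers 9 new) → pick Delta (covers 2 new) → pick Atlas (covers 1 new). Total picks: 3.
(The true minimum cover uses only 2 transmitters, so greedy is not optimal here.)

3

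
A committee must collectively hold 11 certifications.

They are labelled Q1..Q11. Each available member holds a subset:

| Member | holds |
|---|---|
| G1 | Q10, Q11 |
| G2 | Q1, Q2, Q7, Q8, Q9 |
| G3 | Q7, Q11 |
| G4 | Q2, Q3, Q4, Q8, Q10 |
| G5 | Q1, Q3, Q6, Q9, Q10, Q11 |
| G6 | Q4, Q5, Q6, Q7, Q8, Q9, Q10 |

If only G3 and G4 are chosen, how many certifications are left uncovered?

4

Union of G3, G4 = {Q2, Q3, Q4, Q7, Q8, Q10, Q11}.
Not covered: Q1, Q5, Q6, Q9 — 4 certifications.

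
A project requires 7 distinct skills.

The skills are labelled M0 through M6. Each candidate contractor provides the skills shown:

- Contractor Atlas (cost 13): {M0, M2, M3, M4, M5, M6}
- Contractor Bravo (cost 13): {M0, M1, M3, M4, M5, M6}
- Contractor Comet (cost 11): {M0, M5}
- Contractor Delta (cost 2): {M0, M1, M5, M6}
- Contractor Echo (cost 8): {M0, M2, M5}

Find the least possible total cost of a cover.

15

Atlas, Delta together cover every skill (Atlas ∪ Delta = {M0, M1, M2, M3, M4, M5, M6}); total cost 13 + 2 = 15.
No covering selection has total cost below 15.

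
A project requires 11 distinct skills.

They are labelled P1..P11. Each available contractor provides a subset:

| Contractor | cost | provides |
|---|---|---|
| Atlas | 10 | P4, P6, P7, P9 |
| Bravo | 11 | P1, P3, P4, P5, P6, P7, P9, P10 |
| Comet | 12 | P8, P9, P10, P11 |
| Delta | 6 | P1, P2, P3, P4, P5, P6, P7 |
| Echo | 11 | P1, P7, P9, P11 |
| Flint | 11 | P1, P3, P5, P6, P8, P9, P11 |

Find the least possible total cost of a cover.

Comet, Delta together cover every skill (Comet ∪ Delta = {P1, P2, P3, P4, P5, P6, P7, P8, P9, P10, P11}); total cost 12 + 6 = 18.
No covering selection has total cost below 18.

18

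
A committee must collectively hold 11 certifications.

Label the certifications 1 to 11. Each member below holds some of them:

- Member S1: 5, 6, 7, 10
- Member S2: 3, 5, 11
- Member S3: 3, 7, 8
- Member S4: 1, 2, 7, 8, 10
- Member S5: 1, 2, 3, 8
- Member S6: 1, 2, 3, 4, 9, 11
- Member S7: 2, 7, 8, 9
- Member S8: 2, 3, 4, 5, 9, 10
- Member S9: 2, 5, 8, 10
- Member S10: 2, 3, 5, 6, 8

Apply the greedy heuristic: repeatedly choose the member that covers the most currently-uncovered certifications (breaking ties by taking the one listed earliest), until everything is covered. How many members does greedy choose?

3

Greedy: pick S6 (covers 6 new) → pick S1 (covers 4 new) → pick S3 (covers 1 new). Total picks: 3.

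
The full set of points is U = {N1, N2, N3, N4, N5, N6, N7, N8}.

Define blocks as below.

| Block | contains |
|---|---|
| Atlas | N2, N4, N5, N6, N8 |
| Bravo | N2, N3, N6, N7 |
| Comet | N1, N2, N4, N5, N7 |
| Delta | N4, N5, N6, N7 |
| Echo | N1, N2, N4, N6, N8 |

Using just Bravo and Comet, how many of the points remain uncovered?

1

Union of Bravo, Comet = {N1, N2, N3, N4, N5, N6, N7}.
Not covered: N8 — 1 point.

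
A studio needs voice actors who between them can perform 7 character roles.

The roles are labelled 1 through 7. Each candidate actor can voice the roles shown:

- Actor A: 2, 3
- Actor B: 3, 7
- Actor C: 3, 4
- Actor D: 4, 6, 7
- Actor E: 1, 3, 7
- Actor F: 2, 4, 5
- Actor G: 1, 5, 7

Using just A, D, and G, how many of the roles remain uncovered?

0

Union of A, D, G = {1, 2, 3, 4, 5, 6, 7} — that's every role, so 0 are uncovered.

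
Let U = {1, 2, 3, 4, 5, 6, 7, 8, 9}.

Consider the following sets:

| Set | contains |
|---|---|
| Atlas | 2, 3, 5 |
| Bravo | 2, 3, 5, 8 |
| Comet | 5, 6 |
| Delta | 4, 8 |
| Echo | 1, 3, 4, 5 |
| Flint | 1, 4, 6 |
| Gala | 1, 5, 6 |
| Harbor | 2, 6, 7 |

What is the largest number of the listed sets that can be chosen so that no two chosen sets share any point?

2

Atlas, Delta are pairwise disjoint (Atlas={2,3,5}; Delta={4,8}).
Every remaining set overlaps one of these, and no 3 of the listed sets are pairwise disjoint, so 2 is the maximum.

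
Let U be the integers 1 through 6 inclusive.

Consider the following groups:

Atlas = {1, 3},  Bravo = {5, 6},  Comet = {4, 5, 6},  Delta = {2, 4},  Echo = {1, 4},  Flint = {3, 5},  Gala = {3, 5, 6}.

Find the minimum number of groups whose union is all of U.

3

Delta and Echo and Gala together: Delta ∪ Echo ∪ Gala = {1, 2, 3, 4, 5, 6} — every element is covered.
Only Delta contains 2, so Delta is forced; the remaining 4 elements need at least 2 more groups (each remaining group adds at most 3) — so at least 3 groups are needed, and 3 is optimal.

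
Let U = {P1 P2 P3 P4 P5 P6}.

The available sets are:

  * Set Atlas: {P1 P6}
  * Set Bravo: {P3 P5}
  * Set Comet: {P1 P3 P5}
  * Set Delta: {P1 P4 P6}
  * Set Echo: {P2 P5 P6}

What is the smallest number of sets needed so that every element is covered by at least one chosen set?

Bravo, Delta, and Echo cover everything between them: the union {P1, P2, P3, P4, P5, P6} is all of U.
Only Echo contains P2, so Echo is forced; the remaining 3 elements need at least 2 more sets (each remaining set adds at most 2) — so at least 3 sets are needed, and 3 is optimal.

3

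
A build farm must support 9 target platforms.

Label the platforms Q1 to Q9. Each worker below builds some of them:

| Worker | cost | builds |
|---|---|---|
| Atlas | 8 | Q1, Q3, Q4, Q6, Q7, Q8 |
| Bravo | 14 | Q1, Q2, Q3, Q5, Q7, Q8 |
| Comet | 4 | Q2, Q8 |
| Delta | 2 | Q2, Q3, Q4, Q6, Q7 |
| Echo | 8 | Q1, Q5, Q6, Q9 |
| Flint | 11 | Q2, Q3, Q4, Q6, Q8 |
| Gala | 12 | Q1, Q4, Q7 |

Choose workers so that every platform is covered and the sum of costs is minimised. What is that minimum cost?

Comet, Delta, Echo together cover every platform (Comet ∪ Delta ∪ Echo = {Q1, Q2, Q3, Q4, Q5, Q6, Q7, Q8, Q9}); total cost 4 + 2 + 8 = 14.
No covering selection has total cost below 14.

14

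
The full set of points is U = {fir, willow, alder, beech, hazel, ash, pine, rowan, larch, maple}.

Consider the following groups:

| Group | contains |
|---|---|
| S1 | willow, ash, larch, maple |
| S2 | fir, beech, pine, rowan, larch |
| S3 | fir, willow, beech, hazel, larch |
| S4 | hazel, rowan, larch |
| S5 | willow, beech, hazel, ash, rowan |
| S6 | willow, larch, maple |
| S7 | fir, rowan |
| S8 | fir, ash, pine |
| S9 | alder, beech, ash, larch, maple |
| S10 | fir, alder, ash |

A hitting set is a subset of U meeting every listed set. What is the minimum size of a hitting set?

The 3 points {fir, beech, larch} hit every group.
No choice of 2 points meets every group, so 3 is the minimum.

3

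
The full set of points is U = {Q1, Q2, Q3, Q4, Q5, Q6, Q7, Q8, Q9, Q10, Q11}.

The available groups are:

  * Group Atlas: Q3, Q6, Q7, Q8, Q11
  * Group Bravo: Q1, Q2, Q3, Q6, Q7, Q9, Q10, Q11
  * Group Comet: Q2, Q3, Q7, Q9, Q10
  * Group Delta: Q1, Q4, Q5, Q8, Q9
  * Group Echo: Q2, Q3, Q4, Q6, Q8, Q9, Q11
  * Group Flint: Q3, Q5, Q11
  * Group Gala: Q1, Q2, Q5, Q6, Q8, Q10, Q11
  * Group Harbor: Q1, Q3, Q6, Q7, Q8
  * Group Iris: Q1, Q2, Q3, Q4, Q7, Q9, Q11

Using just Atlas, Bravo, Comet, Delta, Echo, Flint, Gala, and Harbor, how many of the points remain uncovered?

0

Union of Atlas, Bravo, Comet, Delta, Echo, Flint, Gala, Harbor = {Q1, Q2, Q3, Q4, Q5, Q6, Q7, Q8, Q9, Q10, Q11} — that's every point, so 0 are uncovered.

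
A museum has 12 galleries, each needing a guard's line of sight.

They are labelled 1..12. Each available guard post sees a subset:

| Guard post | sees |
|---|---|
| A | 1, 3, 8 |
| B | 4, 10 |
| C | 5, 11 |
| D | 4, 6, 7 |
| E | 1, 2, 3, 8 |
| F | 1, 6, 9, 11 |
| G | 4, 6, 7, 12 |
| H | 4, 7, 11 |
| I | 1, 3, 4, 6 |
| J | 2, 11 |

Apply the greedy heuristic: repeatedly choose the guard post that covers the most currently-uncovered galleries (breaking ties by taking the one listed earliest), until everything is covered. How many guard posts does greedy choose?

5

Greedy: pick E (covers 4 new) → pick G (covers 4 new) → pick C (covers 2 new) → pick B (covers 1 new) → pick F (covers 1 new). Total picks: 5.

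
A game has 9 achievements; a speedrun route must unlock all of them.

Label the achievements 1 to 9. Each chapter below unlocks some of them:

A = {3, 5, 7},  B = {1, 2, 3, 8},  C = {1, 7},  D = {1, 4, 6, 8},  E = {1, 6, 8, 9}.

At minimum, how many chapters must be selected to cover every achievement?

Take {A, B, D, E}. Their union is {1, 2, 3, 4, 5, 6, 7, 8, 9}, which is all 9 achievements.
Only B contains 2, so B is forced; the remaining 5 achievements need at least 3 more chapters (each remaining chapter adds at most 2) — so at least 4 chapters are needed, and 4 is optimal.

4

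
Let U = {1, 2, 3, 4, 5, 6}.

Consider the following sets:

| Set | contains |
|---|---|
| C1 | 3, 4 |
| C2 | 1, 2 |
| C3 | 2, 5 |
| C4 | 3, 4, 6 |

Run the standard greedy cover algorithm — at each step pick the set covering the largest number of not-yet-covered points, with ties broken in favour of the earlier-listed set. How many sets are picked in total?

Greedy: pick C4 (covers 3 new) → pick C2 (covers 2 new) → pick C3 (covers 1 new). Total picks: 3.

3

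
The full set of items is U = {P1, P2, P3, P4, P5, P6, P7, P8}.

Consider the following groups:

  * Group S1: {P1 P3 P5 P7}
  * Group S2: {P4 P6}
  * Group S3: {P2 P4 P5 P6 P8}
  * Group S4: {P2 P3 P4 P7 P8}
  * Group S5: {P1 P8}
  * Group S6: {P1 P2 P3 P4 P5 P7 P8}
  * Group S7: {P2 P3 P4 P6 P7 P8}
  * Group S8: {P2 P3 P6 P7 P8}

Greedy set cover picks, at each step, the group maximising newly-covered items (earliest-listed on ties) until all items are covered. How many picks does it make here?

2

Greedy: pick S6 (covers 7 new) → pick S2 (covers 1 new). Total picks: 2.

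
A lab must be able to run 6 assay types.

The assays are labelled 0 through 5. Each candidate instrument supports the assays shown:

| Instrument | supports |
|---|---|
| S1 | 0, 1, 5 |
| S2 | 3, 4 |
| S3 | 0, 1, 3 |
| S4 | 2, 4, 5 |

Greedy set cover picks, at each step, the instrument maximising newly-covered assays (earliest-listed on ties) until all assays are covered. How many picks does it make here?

3

Greedy: pick S1 (covers 3 new) → pick S2 (covers 2 new) → pick S4 (covers 1 new). Total picks: 3.
(The true minimum cover uses only 2 instruments, so greedy is not optimal here.)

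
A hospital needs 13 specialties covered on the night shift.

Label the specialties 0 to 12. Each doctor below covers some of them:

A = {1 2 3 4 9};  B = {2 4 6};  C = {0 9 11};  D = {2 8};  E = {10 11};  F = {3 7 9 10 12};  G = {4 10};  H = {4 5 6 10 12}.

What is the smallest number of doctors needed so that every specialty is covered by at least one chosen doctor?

Take {A, C, D, F, H}. Their union is {0, 1, 2, 3, 4, 5, 6, 7, 8, 9, 10, 11, 12}, which is all 13 specialties.
No 4 of the 8 doctors cover everything (all 70 combinations miss at least one specialty), so 5 is optimal.

5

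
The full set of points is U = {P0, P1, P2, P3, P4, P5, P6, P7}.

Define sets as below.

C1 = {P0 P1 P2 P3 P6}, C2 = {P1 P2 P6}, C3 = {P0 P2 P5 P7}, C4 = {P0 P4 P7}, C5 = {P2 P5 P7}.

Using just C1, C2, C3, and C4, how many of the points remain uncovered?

0

Union of C1, C2, C3, C4 = {P0, P1, P2, P3, P4, P5, P6, P7} — that's every point, so 0 are uncovered.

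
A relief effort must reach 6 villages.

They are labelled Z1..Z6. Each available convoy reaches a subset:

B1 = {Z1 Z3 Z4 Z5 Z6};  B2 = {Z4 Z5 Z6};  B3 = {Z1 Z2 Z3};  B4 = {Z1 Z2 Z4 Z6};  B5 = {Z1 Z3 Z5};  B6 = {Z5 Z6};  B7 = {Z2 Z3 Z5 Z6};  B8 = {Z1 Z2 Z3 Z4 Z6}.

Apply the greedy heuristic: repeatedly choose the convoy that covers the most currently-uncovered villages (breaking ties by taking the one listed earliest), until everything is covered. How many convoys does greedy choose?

2

Greedy: pick B1 (covers 5 new) → pick B3 (covers 1 new). Total picks: 2.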